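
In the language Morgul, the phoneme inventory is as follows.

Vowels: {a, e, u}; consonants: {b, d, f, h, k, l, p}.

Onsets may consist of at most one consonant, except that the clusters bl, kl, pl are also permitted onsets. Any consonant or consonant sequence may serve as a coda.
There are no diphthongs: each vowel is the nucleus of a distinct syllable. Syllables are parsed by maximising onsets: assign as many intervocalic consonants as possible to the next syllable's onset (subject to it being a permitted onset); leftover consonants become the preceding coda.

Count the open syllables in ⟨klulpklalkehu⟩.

2

Nuclei (vowels): u, a, e, u → 4 syllables.
Between /u/ (V1) and /a/ (V2): /lpkl/ splits as /lp/ + /kl/ (/kl/ is the longest suffix that is a licit onset).
Between /a/ (V2) and /e/ (V3): cluster /lk/ — the longest permitted-onset suffix is /k/; onset = /k/, preceding coda = /l/.
Between /e/ (V3) and /u/ (V4): /h/ is a single consonant, so it becomes the next onset.
Syllabification: klulp.klal.ke.hu.
Classifying each syllable: /klulp/ (closed), /klal/ (closed), /ke/ (open), /hu/ (open).
Open syllables: 2.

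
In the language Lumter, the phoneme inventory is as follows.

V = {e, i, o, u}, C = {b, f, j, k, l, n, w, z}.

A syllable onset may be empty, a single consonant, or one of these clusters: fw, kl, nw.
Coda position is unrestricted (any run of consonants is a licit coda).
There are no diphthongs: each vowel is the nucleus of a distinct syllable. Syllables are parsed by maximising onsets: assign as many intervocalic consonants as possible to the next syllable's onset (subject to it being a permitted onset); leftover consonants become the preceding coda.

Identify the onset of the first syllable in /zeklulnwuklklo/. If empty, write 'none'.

Nuclei (vowels): e, u, u, o → 4 syllables.
V1 /e/ – V2 /u/: /kl/ — entire cluster is a permitted onset → onset /kl/, coda ∅.
V2 /u/ – V3 /u/: cluster /lnw/ — the longest permitted-onset suffix is /nw/; onset = /nw/, preceding coda = /l/.
V3 /u/ – V4 /o/: /klkl/ — longest licit onset from the right is /kl/, leaving /kl/ as coda.
Result: ze.klul.nwukl.klo.
Syllable 1 is /ze/: onset /z/, nucleus /e/, coda ∅.

z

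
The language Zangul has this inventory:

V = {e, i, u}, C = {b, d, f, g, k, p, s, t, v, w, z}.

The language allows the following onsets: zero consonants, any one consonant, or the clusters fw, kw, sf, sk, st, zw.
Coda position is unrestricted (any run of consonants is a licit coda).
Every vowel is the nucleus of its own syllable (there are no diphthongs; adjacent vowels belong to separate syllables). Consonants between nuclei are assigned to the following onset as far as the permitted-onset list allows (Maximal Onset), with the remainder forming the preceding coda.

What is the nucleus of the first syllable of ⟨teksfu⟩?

Vowels present: e, u; each is a nucleus, giving 2 syllables.
The first nucleus (vowel 1 from the left) is /e/.

e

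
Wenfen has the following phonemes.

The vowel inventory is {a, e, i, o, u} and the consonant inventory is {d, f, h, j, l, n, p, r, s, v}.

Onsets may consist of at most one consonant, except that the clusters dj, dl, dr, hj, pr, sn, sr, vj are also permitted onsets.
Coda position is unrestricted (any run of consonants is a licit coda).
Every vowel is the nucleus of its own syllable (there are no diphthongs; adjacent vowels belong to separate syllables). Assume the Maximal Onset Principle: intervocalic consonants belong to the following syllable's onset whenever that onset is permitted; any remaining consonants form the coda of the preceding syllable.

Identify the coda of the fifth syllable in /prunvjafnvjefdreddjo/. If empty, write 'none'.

none

Vowels present: u, a, e, e, o; each is a nucleus, giving 5 syllables.
V1 /u/ – V2 /a/: /nvj/; trying suffixes from longest down, /vj/ is the first permitted one, so coda /n/ | onset /vj/.
V2 /a/ – V3 /e/: cluster /fnvj/ — the longest permitted-onset suffix is /vj/; onset = /vj/, preceding coda = /fn/.
V3 /e/ – V4 /e/: /fdr/ splits as /f/ + /dr/ (/dr/ is the longest suffix that is a licit onset).
V4 /e/ – V5 /o/: /ddj/ — longest licit onset from the right is /dj/, leaving /d/ as coda.
Syllabification: prun.vjafn.vjef.dred.djo.
Syllable 5 is /djo/: onset /dj/, nucleus /o/, coda ∅.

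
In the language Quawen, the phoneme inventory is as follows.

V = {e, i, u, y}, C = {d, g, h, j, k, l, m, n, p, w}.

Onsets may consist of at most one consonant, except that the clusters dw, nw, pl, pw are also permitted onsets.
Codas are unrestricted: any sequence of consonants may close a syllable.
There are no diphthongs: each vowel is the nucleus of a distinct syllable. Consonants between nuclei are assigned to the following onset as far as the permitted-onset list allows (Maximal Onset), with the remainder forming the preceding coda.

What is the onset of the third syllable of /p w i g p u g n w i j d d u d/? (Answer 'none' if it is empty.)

Vowels present: i, u, i, u; each is a nucleus, giving 4 syllables.
V1 /i/ – V2 /u/: cluster /gp/ — the longest permitted-onset suffix is /p/; onset = /p/, preceding coda = /g/.
V2 /u/ – V3 /i/: cluster /gnw/ — the longest permitted-onset suffix is /nw/; onset = /nw/, preceding coda = /g/.
V3 /i/ – V4 /u/: /jdd/ splits as /jd/ + /d/ (/d/ is the longest suffix that is a licit onset).
Result: pwig.pug.nwijd.dud.
Syllable 3 is /nwijd/: onset /nw/, nucleus /i/, coda /jd/.

nw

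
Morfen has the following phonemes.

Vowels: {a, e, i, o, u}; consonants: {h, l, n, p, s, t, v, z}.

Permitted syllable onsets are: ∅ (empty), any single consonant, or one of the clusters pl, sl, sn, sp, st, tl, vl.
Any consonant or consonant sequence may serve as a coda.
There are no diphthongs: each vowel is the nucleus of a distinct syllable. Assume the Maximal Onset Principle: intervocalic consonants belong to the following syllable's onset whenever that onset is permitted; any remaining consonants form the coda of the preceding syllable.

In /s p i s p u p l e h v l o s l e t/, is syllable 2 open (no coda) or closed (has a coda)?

open

The vowels are i, u, e, o, e — 5 nuclei, so 5 syllables.
σ1/σ2 boundary: cluster /sp/ — /sp/ is itself a permitted onset, so the whole cluster goes right; preceding coda = ∅.
σ2/σ3 boundary: /pl/ is a licit onset in full, so it all attaches to the next syllable.
σ3/σ4 boundary: cluster /hvl/ — the longest permitted-onset suffix is /vl/; onset = /vl/, preceding coda = /h/.
σ4/σ5 boundary: /sl/ is a licit onset in full, so it all attaches to the next syllable.
Result: spi.spu.pleh.vlo.slet.
Syllable 2 is /spu/; it ends in its nucleus with no coda, so it is open.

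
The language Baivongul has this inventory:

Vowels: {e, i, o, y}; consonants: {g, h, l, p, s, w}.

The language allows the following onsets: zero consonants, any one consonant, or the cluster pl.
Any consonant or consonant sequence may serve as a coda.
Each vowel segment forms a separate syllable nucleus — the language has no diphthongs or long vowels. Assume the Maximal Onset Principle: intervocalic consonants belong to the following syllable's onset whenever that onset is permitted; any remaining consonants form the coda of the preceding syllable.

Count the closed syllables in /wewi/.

Vowels present: e, i; each is a nucleus, giving 2 syllables.
Between /e/ (V1) and /i/ (V2): /w/ is a single consonant, so it becomes the next onset.
Syllabification: we.wi.
Classifying each syllable: /we/ (open), /wi/ (open).
Closed syllables: 0.

0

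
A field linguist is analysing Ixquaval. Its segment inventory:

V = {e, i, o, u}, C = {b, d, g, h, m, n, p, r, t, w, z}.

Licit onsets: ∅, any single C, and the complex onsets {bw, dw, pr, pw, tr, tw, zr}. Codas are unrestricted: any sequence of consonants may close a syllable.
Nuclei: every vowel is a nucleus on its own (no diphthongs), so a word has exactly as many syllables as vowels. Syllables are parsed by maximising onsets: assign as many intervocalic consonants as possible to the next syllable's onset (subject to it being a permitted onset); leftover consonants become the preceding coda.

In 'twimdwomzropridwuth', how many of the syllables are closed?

Nuclei (vowels): i, o, o, i, u → 5 syllables.
V1 /i/ – V2 /o/: /mdw/ — longest licit onset from the right is /dw/, leaving /m/ as coda.
V2 /o/ – V3 /o/: /mzr/; trying suffixes from longest down, /zr/ is the first permitted one, so coda /m/ | onset /zr/.
V3 /o/ – V4 /i/: /pr/ is a licit onset in full, so it all attaches to the next syllable.
V4 /i/ – V5 /u/: /dw/ — entire cluster is a permitted onset → onset /dw/, coda ∅.
So the parse is twim.dwom.zro.pri.dwuth.
Classifying each syllable: /twim/ (closed), /dwom/ (closed), /zro/ (open), /pri/ (open), /dwuth/ (closed).
Closed syllables: 3.

3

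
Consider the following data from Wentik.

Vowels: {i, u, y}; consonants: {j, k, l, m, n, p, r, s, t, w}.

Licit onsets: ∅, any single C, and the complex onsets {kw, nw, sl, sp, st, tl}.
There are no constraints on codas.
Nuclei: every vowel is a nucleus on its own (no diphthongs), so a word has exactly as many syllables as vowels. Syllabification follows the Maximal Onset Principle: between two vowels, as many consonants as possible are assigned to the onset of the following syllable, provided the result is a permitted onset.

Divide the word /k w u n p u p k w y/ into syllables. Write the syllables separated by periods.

kwun.pup.kwy

Nuclei (vowels): u, u, y → 3 syllables.
/u…u/ gap (V1→V2): /np/ splits as /n/ + /p/ (/p/ is the longest suffix that is a licit onset).
/u…y/ gap (V2→V3): cluster /pkw/ — the longest permitted-onset suffix is /kw/; onset = /kw/, preceding coda = /p/.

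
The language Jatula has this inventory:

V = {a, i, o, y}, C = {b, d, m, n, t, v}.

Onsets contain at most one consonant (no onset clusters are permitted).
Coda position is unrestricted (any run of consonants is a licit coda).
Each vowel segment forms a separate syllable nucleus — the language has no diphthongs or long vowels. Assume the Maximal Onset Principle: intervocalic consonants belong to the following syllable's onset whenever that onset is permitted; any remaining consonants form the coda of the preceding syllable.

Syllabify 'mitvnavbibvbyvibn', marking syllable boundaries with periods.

The vowels are i, a, i, y, i — 5 nuclei, so 5 syllables.
V1 /i/ – V2 /a/: cluster /tvn/ — the longest permitted-onset suffix is /n/; onset = /n/, preceding coda = /tv/.
V2 /a/ – V3 /i/: /vb/ — longest licit onset from the right is /b/, leaving /v/ as coda.
V3 /i/ – V4 /y/: /bvb/ splits as /bv/ + /b/ (/b/ is the longest suffix that is a licit onset).
V4 /y/ – V5 /i/: just /v/ — single C goes to the following onset.

mitv.nav.bibv.by.vibn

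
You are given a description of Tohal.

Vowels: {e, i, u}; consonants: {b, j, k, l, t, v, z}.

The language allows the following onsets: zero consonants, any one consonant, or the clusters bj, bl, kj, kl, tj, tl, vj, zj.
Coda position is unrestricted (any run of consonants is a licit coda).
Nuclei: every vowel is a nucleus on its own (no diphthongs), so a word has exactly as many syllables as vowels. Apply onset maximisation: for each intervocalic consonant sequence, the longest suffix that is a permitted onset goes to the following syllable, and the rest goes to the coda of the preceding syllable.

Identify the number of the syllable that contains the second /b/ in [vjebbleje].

2

Vowels present: e, e, e; each is a nucleus, giving 3 syllables.
V1 /e/ – V2 /e/: /bbl/ splits as /b/ + /bl/ (/bl/ is the longest suffix that is a licit onset).
V2 /e/ – V3 /e/: /j/ → onset of the next syllable (single consonants are always licit onsets).
Syllabification: vjeb.ble.je.
The second /b/ is in the onset of syllable 2 (/ble/).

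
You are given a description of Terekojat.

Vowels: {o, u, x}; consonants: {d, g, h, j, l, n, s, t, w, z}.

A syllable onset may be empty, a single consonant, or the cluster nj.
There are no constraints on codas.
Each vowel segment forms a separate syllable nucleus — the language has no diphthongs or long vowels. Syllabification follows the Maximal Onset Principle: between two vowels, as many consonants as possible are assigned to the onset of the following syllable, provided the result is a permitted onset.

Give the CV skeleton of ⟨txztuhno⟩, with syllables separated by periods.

CVC.CVC.CV

The vowels are x, u, o — 3 nuclei, so 3 syllables.
V1 /x/ – V2 /u/: /zt/ — longest licit onset from the right is /t/, leaving /z/ as coda.
V2 /u/ – V3 /o/: cluster /hn/ — the longest permitted-onset suffix is /n/; onset = /n/, preceding coda = /h/.
So the parse is txz.tuh.no.
Mapping each syllable to C/V: /txz/ → CVC, /tuh/ → CVC, /no/ → CV.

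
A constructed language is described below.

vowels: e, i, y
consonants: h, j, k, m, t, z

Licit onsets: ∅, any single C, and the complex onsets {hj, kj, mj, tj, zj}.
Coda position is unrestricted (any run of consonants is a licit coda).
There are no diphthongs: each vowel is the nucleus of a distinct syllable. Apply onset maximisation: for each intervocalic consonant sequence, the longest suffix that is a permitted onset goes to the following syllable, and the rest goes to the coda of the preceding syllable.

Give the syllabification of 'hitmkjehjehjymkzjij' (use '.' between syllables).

Nuclei (vowels): i, e, e, y, i → 5 syllables.
/i…e/ gap (V1→V2): cluster /tmkj/ — the longest permitted-onset suffix is /kj/; onset = /kj/, preceding coda = /tm/.
/e…e/ gap (V2→V3): cluster /hj/ — /hj/ is itself a permitted onset, so the whole cluster goes right; preceding coda = ∅.
/e…y/ gap (V3→V4): /hj/ is a licit onset in full, so it all attaches to the next syllable.
/y…i/ gap (V4→V5): /mkzj/ — longest licit onset from the right is /zj/, leaving /mk/ as coda.

hitm.kje.hje.hjymk.zjij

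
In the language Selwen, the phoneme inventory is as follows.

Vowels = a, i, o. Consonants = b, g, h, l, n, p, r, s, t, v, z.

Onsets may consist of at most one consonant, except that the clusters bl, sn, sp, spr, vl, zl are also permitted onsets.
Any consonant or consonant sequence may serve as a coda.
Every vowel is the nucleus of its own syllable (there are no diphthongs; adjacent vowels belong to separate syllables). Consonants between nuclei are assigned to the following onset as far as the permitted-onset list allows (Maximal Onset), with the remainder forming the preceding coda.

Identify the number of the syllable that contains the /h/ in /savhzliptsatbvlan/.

1

Nuclei (vowels): a, i, a, a → 4 syllables.
σ1/σ2 boundary: /vhzl/; trying suffixes from longest down, /zl/ is the first permitted one, so coda /vh/ | onset /zl/.
σ2/σ3 boundary: /pts/ — longest licit onset from the right is /s/, leaving /pt/ as coda.
σ3/σ4 boundary: /tbvl/; trying suffixes from longest down, /vl/ is the first permitted one, so coda /tb/ | onset /vl/.
Putting it together: savh.zlipt.satb.vlan.
The /h/ is in the coda of syllable 1 (/savh/).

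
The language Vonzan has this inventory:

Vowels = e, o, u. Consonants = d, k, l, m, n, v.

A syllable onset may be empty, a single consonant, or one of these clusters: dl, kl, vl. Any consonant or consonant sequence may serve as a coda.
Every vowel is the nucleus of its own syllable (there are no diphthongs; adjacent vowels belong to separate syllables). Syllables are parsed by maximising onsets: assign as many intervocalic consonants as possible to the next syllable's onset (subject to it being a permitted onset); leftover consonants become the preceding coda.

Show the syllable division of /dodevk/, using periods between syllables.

do.devk

Nuclei (vowels): o, e → 2 syllables.
/o…e/ gap (V1→V2): /d/ → onset of the next syllable (single consonants are always licit onsets).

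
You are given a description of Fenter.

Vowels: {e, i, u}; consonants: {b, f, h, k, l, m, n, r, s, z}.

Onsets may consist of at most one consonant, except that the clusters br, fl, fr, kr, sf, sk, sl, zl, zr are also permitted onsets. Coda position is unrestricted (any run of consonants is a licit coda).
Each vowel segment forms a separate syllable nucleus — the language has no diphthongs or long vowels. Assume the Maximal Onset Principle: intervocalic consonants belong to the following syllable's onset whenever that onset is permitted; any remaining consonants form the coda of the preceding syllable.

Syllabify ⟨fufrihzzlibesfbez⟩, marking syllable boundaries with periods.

The vowels are u, i, i, e, e — 5 nuclei, so 5 syllables.
/u…i/ gap (V1→V2): cluster /fr/ — /fr/ is itself a permitted onset, so the whole cluster goes right; preceding coda = ∅.
/i…i/ gap (V2→V3): /hzzl/ splits as /hz/ + /zl/ (/zl/ is the longest suffix that is a licit onset).
/i…e/ gap (V3→V4): just /b/ — single C goes to the following onset.
/e…e/ gap (V4→V5): /sfb/ — longest licit onset from the right is /b/, leaving /sf/ as coda.

fu.frihz.zli.besf.bez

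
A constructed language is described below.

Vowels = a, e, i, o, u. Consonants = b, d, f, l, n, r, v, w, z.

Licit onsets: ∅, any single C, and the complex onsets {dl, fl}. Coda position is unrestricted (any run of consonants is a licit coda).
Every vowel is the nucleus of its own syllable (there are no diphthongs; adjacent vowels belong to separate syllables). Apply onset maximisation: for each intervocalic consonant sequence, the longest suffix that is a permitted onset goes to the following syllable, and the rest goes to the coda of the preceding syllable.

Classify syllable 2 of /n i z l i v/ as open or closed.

Nuclei (vowels): i, i → 2 syllables.
V1 /i/ – V2 /i/: /zl/ — longest licit onset from the right is /l/, leaving /z/ as coda.
Putting it together: niz.liv.
Syllable 2 is /liv/ with coda /v/, so it is closed.

closed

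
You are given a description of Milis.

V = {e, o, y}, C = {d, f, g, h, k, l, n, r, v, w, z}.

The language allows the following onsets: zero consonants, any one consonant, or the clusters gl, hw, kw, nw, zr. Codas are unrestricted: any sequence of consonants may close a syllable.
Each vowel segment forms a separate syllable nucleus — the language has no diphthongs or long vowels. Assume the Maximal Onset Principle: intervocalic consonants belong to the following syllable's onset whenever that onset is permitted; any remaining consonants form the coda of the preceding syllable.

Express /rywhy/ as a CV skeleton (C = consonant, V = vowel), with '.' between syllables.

The vowels are y, y — 2 nuclei, so 2 syllables.
V1 /y/ – V2 /y/: /wh/ — longest licit onset from the right is /h/, leaving /w/ as coda.
Putting it together: ryw.hy.
Mapping each syllable to C/V: /ryw/ → CVC, /hy/ → CV.

CVC.CV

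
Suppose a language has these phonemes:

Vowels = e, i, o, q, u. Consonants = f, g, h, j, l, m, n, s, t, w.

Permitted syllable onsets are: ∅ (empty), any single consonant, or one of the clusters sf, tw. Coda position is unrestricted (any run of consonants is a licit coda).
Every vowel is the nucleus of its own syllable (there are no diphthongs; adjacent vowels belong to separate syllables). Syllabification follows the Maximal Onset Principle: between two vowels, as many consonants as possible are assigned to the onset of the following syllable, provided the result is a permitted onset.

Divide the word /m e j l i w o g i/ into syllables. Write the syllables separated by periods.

mej.li.wo.gi

Nuclei (vowels): e, i, o, i → 4 syllables.
σ1/σ2 boundary: /jl/; trying suffixes from longest down, /l/ is the first permitted one, so coda /j/ | onset /l/.
σ2/σ3 boundary: /w/ is a single consonant, so it becomes the next onset.
σ3/σ4 boundary: /g/ → onset of the next syllable (single consonants are always licit onsets).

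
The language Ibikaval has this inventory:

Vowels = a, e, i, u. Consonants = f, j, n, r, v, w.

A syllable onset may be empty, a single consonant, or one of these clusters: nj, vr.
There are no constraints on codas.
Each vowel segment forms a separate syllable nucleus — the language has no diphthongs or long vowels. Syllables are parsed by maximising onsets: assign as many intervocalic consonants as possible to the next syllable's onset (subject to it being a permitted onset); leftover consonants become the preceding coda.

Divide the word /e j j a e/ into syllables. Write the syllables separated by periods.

The vowels are e, a, e — 3 nuclei, so 3 syllables.
σ1/σ2 boundary: /jj/ — longest licit onset from the right is /j/, leaving /j/ as coda.
σ2/σ3 boundary: hiatus — the boundary sits between the two vowels.

ej.ja.e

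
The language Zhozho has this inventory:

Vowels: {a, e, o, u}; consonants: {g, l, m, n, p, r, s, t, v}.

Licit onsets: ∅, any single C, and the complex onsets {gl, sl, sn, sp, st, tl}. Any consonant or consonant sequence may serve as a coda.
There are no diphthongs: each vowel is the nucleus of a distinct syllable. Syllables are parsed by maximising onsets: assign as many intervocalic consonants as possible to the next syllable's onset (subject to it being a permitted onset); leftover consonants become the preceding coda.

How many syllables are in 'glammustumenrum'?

The vowels are a, u, u, e, u — 5 nuclei, so 5 syllables.

5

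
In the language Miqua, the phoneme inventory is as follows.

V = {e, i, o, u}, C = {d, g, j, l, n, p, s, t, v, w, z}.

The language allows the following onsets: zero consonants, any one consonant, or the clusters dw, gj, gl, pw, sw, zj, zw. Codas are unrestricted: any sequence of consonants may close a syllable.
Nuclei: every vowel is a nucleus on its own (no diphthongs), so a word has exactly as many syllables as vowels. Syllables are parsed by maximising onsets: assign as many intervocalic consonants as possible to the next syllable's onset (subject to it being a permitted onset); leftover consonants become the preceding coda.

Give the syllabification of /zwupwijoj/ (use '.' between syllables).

zwu.pwi.joj

Vowels present: u, i, o; each is a nucleus, giving 3 syllables.
/u…i/ gap (V1→V2): /pw/ is a licit onset in full, so it all attaches to the next syllable.
/i…o/ gap (V2→V3): /j/ is a single consonant, so it becomes the next onset.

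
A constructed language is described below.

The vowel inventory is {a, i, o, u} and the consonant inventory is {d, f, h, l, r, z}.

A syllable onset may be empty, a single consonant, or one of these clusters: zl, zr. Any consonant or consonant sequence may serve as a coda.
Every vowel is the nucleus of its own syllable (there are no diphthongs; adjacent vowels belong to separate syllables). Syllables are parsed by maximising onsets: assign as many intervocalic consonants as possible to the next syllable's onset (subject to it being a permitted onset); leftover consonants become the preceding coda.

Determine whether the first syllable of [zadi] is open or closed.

open

Vowels present: a, i; each is a nucleus, giving 2 syllables.
σ1/σ2 boundary: /d/ → onset of the next syllable (single consonants are always licit onsets).
So the parse is za.di.
Syllable 1 is /za/; it ends in its nucleus with no coda, so it is open.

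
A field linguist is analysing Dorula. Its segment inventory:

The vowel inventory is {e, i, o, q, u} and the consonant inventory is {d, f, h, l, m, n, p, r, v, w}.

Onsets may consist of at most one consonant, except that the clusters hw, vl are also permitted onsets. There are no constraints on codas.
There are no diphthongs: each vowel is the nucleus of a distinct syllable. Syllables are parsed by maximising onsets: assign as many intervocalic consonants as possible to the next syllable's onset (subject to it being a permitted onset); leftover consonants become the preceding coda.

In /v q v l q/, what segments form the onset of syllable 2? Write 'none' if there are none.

vl

Vowels present: q, q; each is a nucleus, giving 2 syllables.
V1 /q/ – V2 /q/: cluster /vl/ — /vl/ is itself a permitted onset, so the whole cluster goes right; preceding coda = ∅.
Putting it together: vq.vlq.
Syllable 2 is /vlq/: onset /vl/, nucleus /q/, coda ∅.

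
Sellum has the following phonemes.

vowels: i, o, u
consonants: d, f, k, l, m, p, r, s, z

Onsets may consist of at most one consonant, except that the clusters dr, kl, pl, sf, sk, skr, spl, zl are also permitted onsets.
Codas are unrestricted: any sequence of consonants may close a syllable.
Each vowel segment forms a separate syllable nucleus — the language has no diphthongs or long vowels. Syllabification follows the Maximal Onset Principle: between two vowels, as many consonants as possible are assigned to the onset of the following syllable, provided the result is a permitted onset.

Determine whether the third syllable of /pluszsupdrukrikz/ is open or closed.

Nuclei (vowels): u, u, u, i → 4 syllables.
σ1/σ2 boundary: /szs/ — longest licit onset from the right is /s/, leaving /sz/ as coda.
σ2/σ3 boundary: /pdr/; trying suffixes from longest down, /dr/ is the first permitted one, so coda /p/ | onset /dr/.
σ3/σ4 boundary: cluster /kr/ — the longest permitted-onset suffix is /r/; onset = /r/, preceding coda = /k/.
So the parse is plusz.sup.druk.rikz.
Syllable 3 is /druk/ with coda /k/, so it is closed.

closed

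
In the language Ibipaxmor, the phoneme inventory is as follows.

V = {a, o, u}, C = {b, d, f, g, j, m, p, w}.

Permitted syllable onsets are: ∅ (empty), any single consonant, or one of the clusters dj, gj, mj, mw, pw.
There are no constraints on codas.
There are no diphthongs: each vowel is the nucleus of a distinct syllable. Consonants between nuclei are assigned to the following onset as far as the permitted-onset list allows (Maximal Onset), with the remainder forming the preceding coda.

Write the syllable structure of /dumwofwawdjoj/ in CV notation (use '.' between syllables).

The vowels are u, o, a, o — 4 nuclei, so 4 syllables.
σ1/σ2 boundary: /mw/ — entire cluster is a permitted onset → onset /mw/, coda ∅.
σ2/σ3 boundary: cluster /fw/ — the longest permitted-onset suffix is /w/; onset = /w/, preceding coda = /f/.
σ3/σ4 boundary: /wdj/ splits as /w/ + /dj/ (/dj/ is the longest suffix that is a licit onset).
So the parse is du.mwof.waw.djoj.
Mapping each syllable to C/V: /du/ → CV, /mwof/ → CCVC, /waw/ → CVC, /djoj/ → CCVC.

CV.CCVC.CVC.CCVC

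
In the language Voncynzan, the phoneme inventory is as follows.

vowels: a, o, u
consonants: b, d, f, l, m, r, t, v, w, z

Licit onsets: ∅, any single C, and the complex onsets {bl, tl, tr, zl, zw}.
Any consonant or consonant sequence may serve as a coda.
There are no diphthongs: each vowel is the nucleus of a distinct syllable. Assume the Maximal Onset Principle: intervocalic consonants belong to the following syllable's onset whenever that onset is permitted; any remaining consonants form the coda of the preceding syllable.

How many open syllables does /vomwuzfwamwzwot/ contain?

0

Vowels present: o, u, a, o; each is a nucleus, giving 4 syllables.
σ1/σ2 boundary: /mw/ — longest licit onset from the right is /w/, leaving /m/ as coda.
σ2/σ3 boundary: /zfw/ — longest licit onset from the right is /w/, leaving /zf/ as coda.
σ3/σ4 boundary: /mwzw/ — longest licit onset from the right is /zw/, leaving /mw/ as coda.
So the parse is vom.wuzf.wamw.zwot.
Classifying each syllable: /vom/ (closed), /wuzf/ (closed), /wamw/ (closed), /zwot/ (closed).
Open syllables: 0.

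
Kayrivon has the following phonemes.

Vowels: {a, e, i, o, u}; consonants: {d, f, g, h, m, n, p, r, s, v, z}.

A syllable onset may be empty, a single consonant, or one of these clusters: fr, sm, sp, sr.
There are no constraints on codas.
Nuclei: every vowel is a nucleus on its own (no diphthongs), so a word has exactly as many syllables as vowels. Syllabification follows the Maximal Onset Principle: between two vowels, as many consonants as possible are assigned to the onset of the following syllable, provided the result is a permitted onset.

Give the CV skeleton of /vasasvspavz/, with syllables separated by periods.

Nuclei (vowels): a, a, a → 3 syllables.
V1 /a/ – V2 /a/: just /s/ — single C goes to the following onset.
V2 /a/ – V3 /a/: cluster /svsp/ — the longest permitted-onset suffix is /sp/; onset = /sp/, preceding coda = /sv/.
So the parse is va.sasv.spavz.
Mapping each syllable to C/V: /va/ → CV, /sasv/ → CVCC, /spavz/ → CCVCC.

CV.CVCC.CCVCC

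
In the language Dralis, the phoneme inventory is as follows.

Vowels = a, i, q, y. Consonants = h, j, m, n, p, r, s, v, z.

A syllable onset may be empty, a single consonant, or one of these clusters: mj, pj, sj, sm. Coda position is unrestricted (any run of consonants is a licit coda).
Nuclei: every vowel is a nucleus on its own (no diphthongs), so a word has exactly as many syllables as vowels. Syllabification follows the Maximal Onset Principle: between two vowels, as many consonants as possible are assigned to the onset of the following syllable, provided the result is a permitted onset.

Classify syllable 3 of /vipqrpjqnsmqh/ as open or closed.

Vowels present: i, q, q, q; each is a nucleus, giving 4 syllables.
V1 /i/ – V2 /q/: /p/ → onset of the next syllable (single consonants are always licit onsets).
V2 /q/ – V3 /q/: /rpj/; trying suffixes from longest down, /pj/ is the first permitted one, so coda /r/ | onset /pj/.
V3 /q/ – V4 /q/: cluster /nsm/ — the longest permitted-onset suffix is /sm/; onset = /sm/, preceding coda = /n/.
Putting it together: vi.pqr.pjqn.smqh.
Syllable 3 is /pjqn/ with coda /n/, so it is closed.

closed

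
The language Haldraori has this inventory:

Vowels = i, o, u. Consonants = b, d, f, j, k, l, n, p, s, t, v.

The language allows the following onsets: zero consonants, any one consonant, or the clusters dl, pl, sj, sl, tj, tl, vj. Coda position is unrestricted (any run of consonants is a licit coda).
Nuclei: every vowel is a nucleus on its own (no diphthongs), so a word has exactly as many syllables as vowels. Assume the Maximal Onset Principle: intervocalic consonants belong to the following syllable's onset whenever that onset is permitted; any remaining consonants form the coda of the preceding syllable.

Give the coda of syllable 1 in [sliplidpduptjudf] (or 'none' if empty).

none

The vowels are i, i, u, u — 4 nuclei, so 4 syllables.
/i…i/ gap (V1→V2): /pl/ — entire cluster is a permitted onset → onset /pl/, coda ∅.
/i…u/ gap (V2→V3): /dpd/ splits as /dp/ + /d/ (/d/ is the longest suffix that is a licit onset).
/u…u/ gap (V3→V4): /ptj/ splits as /p/ + /tj/ (/tj/ is the longest suffix that is a licit onset).
Putting it together: sli.plidp.dup.tjudf.
Syllable 1 is /sli/: onset /sl/, nucleus /i/, coda ∅.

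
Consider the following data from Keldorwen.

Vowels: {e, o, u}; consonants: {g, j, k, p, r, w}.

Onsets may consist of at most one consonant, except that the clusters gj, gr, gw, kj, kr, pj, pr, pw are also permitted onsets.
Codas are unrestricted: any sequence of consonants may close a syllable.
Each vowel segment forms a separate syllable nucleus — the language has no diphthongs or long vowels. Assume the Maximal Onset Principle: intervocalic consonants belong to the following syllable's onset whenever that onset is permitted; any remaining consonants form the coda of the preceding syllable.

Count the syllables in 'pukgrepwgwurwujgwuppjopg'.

6

Vowels present: u, e, u, u, u, o; each is a nucleus, giving 6 syllables.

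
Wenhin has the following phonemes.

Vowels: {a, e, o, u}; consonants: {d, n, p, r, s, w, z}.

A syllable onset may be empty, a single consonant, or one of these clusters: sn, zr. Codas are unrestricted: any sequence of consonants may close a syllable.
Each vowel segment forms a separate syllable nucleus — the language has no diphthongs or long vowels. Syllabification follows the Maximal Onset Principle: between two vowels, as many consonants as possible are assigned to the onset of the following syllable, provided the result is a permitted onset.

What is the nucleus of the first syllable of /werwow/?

The vowels are e, o — 2 nuclei, so 2 syllables.
The first nucleus (vowel 1 from the left) is /e/.

e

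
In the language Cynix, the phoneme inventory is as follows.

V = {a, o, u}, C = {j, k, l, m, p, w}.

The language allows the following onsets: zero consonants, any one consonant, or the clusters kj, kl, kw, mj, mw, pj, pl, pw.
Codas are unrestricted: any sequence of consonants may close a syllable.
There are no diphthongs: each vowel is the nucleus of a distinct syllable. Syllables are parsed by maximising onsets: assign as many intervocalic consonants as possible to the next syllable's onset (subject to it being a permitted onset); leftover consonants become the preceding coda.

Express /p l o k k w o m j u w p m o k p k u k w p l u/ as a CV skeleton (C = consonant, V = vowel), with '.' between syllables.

Vowels present: o, o, u, o, u, u; each is a nucleus, giving 6 syllables.
V1 /o/ – V2 /o/: /kkw/ splits as /k/ + /kw/ (/kw/ is the longest suffix that is a licit onset).
V2 /o/ – V3 /u/: /mj/ is a licit onset in full, so it all attaches to the next syllable.
V3 /u/ – V4 /o/: /wpm/ — longest licit onset from the right is /m/, leaving /wp/ as coda.
V4 /o/ – V5 /u/: /kpk/ — longest licit onset from the right is /k/, leaving /kp/ as coda.
V5 /u/ – V6 /u/: /kwpl/ splits as /kw/ + /pl/ (/pl/ is the longest suffix that is a licit onset).
So the parse is plok.kwo.mjuwp.mokp.kukw.plu.
Mapping each syllable to C/V: /plok/ → CCVC, /kwo/ → CCV, /mjuwp/ → CCVCC, /mokp/ → CVCC, /kukw/ → CVCC, /plu/ → CCV.

CCVC.CCV.CCVCC.CVCC.CVCC.CCV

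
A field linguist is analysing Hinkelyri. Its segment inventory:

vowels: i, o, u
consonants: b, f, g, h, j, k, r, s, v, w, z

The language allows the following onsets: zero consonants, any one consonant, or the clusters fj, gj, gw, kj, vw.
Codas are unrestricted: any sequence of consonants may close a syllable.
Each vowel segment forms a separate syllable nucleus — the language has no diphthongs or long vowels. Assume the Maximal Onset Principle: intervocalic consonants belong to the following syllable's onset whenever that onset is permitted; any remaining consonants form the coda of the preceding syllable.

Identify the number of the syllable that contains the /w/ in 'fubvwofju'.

2

Vowels present: u, o, u; each is a nucleus, giving 3 syllables.
V1 /u/ – V2 /o/: /bvw/ splits as /b/ + /vw/ (/vw/ is the longest suffix that is a licit onset).
V2 /o/ – V3 /u/: cluster /fj/ — /fj/ is itself a permitted onset, so the whole cluster goes right; preceding coda = ∅.
Result: fub.vwo.fju.
The /w/ is in the onset of syllable 2 (/vwo/).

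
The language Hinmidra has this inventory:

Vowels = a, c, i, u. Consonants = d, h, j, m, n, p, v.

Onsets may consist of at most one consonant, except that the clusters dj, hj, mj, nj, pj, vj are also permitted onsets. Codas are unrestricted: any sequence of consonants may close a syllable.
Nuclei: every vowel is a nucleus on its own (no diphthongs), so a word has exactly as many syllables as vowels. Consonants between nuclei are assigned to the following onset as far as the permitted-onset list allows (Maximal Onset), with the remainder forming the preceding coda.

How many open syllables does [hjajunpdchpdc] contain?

Nuclei (vowels): a, u, c, c → 4 syllables.
/a…u/ gap (V1→V2): /j/ → onset of the next syllable (single consonants are always licit onsets).
/u…c/ gap (V2→V3): /npd/; trying suffixes from longest down, /d/ is the first permitted one, so coda /np/ | onset /d/.
/c…c/ gap (V3→V4): /hpd/ — longest licit onset from the right is /d/, leaving /hp/ as coda.
Putting it together: hja.junp.dchp.dc.
Classifying each syllable: /hja/ (open), /junp/ (closed), /dchp/ (closed), /dc/ (open).
Open syllables: 2.

2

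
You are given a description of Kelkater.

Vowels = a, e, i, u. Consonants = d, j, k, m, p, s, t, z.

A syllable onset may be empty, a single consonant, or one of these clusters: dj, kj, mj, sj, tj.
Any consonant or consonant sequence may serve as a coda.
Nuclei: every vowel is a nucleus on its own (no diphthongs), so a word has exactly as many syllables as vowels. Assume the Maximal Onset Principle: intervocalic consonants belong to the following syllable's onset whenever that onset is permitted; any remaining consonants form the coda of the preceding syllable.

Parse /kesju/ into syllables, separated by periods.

ke.sju

The vowels are e, u — 2 nuclei, so 2 syllables.
/e…u/ gap (V1→V2): /sj/ — entire cluster is a permitted onset → onset /sj/, coda ∅.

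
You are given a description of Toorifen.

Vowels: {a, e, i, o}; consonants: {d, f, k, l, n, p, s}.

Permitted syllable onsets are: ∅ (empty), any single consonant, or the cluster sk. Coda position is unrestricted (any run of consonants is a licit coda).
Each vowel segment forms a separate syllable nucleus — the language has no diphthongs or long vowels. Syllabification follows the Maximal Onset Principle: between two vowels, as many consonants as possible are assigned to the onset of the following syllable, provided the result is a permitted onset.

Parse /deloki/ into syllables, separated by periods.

The vowels are e, o, i — 3 nuclei, so 3 syllables.
V1 /e/ – V2 /o/: /l/ is a single consonant, so it becomes the next onset.
V2 /o/ – V3 /i/: /k/ is a single consonant, so it becomes the next onset.

de.lo.ki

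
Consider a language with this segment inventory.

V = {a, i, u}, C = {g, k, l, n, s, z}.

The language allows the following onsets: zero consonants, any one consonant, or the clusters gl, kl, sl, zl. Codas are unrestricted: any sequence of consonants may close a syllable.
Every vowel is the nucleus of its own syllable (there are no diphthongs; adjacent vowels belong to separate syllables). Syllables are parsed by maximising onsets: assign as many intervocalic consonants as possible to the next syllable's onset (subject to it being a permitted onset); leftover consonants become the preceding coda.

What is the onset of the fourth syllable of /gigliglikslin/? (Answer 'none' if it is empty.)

The vowels are i, i, i, i — 4 nuclei, so 4 syllables.
Between /i/ (V1) and /i/ (V2): /gl/ is a licit onset in full, so it all attaches to the next syllable.
Between /i/ (V2) and /i/ (V3): cluster /gl/ — /gl/ is itself a permitted onset, so the whole cluster goes right; preceding coda = ∅.
Between /i/ (V3) and /i/ (V4): cluster /ksl/ — the longest permitted-onset suffix is /sl/; onset = /sl/, preceding coda = /k/.
So the parse is gi.gli.glik.slin.
Syllable 4 is /slin/: onset /sl/, nucleus /i/, coda /n/.

sl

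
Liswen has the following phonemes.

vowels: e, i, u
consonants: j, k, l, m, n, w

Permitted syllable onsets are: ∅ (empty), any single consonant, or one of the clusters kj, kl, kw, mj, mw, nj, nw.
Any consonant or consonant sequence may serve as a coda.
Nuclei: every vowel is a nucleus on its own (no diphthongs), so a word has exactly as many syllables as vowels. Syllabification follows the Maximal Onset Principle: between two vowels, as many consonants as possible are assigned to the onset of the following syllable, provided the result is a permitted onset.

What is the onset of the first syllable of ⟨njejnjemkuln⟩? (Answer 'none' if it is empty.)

Nuclei (vowels): e, e, u → 3 syllables.
/e…e/ gap (V1→V2): /jnj/ — longest licit onset from the right is /nj/, leaving /j/ as coda.
/e…u/ gap (V2→V3): /mk/ splits as /m/ + /k/ (/k/ is the longest suffix that is a licit onset).
Syllabification: njej.njem.kuln.
Syllable 1 is /njej/: onset /nj/, nucleus /e/, coda /j/.

nj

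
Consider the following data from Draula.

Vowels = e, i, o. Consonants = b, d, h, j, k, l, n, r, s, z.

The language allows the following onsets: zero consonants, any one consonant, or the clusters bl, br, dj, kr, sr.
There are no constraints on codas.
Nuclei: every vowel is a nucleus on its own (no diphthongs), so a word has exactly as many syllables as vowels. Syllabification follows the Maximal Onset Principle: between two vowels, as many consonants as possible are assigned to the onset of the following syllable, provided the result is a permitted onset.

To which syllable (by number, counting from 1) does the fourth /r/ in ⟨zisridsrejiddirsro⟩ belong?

The vowels are i, i, e, i, i, o — 6 nuclei, so 6 syllables.
V1 /i/ – V2 /i/: cluster /sr/ — /sr/ is itself a permitted onset, so the whole cluster goes right; preceding coda = ∅.
V2 /i/ – V3 /e/: cluster /dsr/ — the longest permitted-onset suffix is /sr/; onset = /sr/, preceding coda = /d/.
V3 /e/ – V4 /i/: just /j/ — single C goes to the following onset.
V4 /i/ – V5 /i/: /dd/ — longest licit onset from the right is /d/, leaving /d/ as coda.
V5 /i/ – V6 /o/: cluster /rsr/ — the longest permitted-onset suffix is /sr/; onset = /sr/, preceding coda = /r/.
Result: zi.srid.sre.jid.dir.sro.
The fourth /r/ is in the onset of syllable 6 (/sro/).

6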